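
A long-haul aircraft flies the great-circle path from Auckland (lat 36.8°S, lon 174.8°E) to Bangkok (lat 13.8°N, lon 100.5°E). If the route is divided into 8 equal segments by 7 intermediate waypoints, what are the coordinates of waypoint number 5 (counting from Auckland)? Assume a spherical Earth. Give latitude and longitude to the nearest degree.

Write both endpoints as unit vectors p₁, p₂ with components (cos φ cos λ, cos φ sin λ, sin φ).
The central angle between the endpoints is δ = arccos(p₁·p₂) ≈ 1.503 rad (86.1°).
Interpolate at f = 5/8 with slerp weights a = sin((1−f)δ)/sin δ ≈ 0.536, b = sin(fδ)/sin δ ≈ 0.809.
p = a·p₁ + b·p₂ ≈ (-0.570, 0.811, -0.128); φ = arcsin(p_z) ≈ -7.34°, λ = atan2(p_y, p_x) ≈ 125.10°.

≈ lat 7°S, lon 125°E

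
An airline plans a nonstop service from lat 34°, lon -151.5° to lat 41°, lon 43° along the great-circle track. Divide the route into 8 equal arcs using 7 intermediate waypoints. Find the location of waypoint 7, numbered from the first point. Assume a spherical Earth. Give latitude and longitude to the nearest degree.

Convert each endpoint to a unit vector on the sphere (x = cos φ cos λ, y = cos φ sin λ, z = sin φ).
The central angle between the endpoints is δ = arccos(p₁·p₂) ≈ 1.812 rad (103.8°).
Interpolate at f = 7/8 with slerp weights a = sin((1−f)δ)/sin δ ≈ 0.231, b = sin(fδ)/sin δ ≈ 1.030.
p = a·p₁ + b·p₂ ≈ (0.400, 0.439, 0.805); φ = arcsin(p_z) ≈ 53.60°, λ = atan2(p_y, p_x) ≈ 47.64°.

≈ lat 54°, lon 48°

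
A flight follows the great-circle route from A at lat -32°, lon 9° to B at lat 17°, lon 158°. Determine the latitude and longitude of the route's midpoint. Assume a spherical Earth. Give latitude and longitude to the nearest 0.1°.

≈ lat -25.7°, lon 95.7°

The haversine formula gives a central angle δ ≈ 2.587 rad (148.2°) between the endpoints.
Interpolate at f = 1/2 with slerp weights a = sin((1−f)δ)/sin δ ≈ 1.826, b = sin(fδ)/sin δ ≈ 1.826.
p = a·p₁ + b·p₂ ≈ (-0.090, 0.897, -0.434); φ = arcsin(p_z) ≈ -25.71°, λ = atan2(p_y, p_x) ≈ 95.71°.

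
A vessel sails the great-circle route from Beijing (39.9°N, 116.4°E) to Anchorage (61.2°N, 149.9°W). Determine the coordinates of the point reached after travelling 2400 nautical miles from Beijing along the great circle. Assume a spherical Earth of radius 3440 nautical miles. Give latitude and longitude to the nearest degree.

Convert each endpoint to a unit vector on the sphere (x = cos φ cos λ, y = cos φ sin λ, z = sin φ).
The central angle between the endpoints is δ = arccos(p₁·p₂) ≈ 1.002 rad (57.4°). The total great-circle distance is δ·R ≈ 1.002 × 3440 ≈ 3448 nmi, so the target fraction is f = 2400/3448 ≈ 0.696.
Interpolate at f ≈ 0.696 with slerp weights a = sin((1−f)δ)/sin δ ≈ 0.356, b = sin(fδ)/sin δ ≈ 0.762.
p = a·p₁ + b·p₂ ≈ (-0.439, 0.060, 0.896); φ = arcsin(p_z) ≈ 63.69°, λ = atan2(p_y, p_x) ≈ 172.16°.

≈ 64°N, 172°E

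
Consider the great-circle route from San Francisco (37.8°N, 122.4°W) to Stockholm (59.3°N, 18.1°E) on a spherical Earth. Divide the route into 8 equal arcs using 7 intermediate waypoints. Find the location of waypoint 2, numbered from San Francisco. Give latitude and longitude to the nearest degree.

The haversine formula gives a central angle δ ≈ 1.353 rad (77.5°) between the endpoints.
Interpolate at f = 2/8 with slerp weights a = sin((1−f)δ)/sin δ ≈ 0.870, b = sin(fδ)/sin δ ≈ 0.340.
p = a·p₁ + b·p₂ ≈ (-0.203, -0.526, 0.825); φ = arcsin(p_z) ≈ 55.64°, λ = atan2(p_y, p_x) ≈ -111.12°.

≈ (56°N, 111°W)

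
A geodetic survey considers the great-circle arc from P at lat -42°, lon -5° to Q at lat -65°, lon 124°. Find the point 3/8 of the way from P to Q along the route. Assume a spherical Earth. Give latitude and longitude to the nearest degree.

Convert each endpoint to a unit vector on the sphere (x = cos φ cos λ, y = cos φ sin λ, z = sin φ).
The central angle between the endpoints is δ = arccos(p₁·p₂) ≈ 1.150 rad (65.9°).
Interpolate at f = 3/8 with slerp weights a = sin((1−f)δ)/sin δ ≈ 0.721, b = sin(fδ)/sin δ ≈ 0.458.
p = a·p₁ + b·p₂ ≈ (0.426, 0.114, -0.898); φ = arcsin(p_z) ≈ -63.85°, λ = atan2(p_y, p_x) ≈ 14.95°.

≈ lat -64°, lon 15°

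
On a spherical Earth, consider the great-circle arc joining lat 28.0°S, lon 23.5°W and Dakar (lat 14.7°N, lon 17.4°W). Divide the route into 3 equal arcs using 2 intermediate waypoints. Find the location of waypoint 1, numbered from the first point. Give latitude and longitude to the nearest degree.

≈ lat 14°S, lon 21°W

Write both endpoints as unit vectors p₁, p₂ with components (cos φ cos λ, cos φ sin λ, sin φ).
The central angle between the endpoints is δ = arccos(p₁·p₂) ≈ 0.752 rad (43.1°).
Interpolate at f = 1/3 with slerp weights a = sin((1−f)δ)/sin δ ≈ 0.704, b = sin(fδ)/sin δ ≈ 0.363.
p = a·p₁ + b·p₂ ≈ (0.905, -0.353, -0.238); φ = arcsin(p_z) ≈ -13.78°, λ = atan2(p_y, p_x) ≈ -21.30°.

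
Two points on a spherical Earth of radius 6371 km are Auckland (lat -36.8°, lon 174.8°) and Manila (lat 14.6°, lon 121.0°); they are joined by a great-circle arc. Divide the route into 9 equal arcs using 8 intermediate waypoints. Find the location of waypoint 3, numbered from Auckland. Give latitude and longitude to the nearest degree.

Convert each endpoint to a unit vector on the sphere (x = cos φ cos λ, y = cos φ sin λ, z = sin φ).
The central angle between the endpoints is δ = arccos(p₁·p₂) ≈ 1.259 rad (72.1°).
Interpolate at f = 3/9 with slerp weights a = sin((1−f)δ)/sin δ ≈ 0.782, b = sin(fδ)/sin δ ≈ 0.428.
p = a·p₁ + b·p₂ ≈ (-0.837, 0.412, -0.360); φ = arcsin(p_z) ≈ -21.13°, λ = atan2(p_y, p_x) ≈ 153.80°.

≈ lat -21°, lon 154°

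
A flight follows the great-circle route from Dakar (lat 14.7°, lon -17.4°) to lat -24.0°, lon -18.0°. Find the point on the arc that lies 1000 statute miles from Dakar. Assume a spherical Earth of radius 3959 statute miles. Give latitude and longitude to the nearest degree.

Write both endpoints as unit vectors p₁, p₂ with components (cos φ cos λ, cos φ sin λ, sin φ).
The central angle between the endpoints is δ = arccos(p₁·p₂) ≈ 0.676 rad (38.7°). The total great-circle distance is δ·R ≈ 0.676 × 3959 ≈ 2674 mi, so the target fraction is f = 1000/2674 ≈ 0.374.
Interpolate at f ≈ 0.374 with slerp weights a = sin((1−f)δ)/sin δ ≈ 0.656, b = sin(fδ)/sin δ ≈ 0.400.
p = a·p₁ + b·p₂ ≈ (0.953, -0.303, 0.004); φ = arcsin(p_z) ≈ 0.23°, λ = atan2(p_y, p_x) ≈ -17.62°.

≈ lat 0°, lon -18°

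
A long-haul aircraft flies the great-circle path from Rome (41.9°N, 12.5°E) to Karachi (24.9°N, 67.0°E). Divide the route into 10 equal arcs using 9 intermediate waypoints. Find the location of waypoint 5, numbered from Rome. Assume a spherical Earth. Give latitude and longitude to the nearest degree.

Write both endpoints as unit vectors p₁, p₂ with components (cos φ cos λ, cos φ sin λ, sin φ).
The central angle between the endpoints is δ = arccos(p₁·p₂) ≈ 0.832 rad (47.7°).
Interpolate at f = 5/10 with slerp weights a = sin((1−f)δ)/sin δ ≈ 0.547, b = sin(fδ)/sin δ ≈ 0.547.
p = a·p₁ + b·p₂ ≈ (0.591, 0.544, 0.595); φ = arcsin(p_z) ≈ 36.53°, λ = atan2(p_y, p_x) ≈ 42.66°.

≈ (37°N, 43°E)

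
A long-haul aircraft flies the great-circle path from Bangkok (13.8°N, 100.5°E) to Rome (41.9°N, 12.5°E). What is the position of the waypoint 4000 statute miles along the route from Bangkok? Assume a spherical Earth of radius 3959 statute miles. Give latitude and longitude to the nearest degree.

The haversine formula gives a central angle δ ≈ 1.385 rad (79.4°) between the endpoints. The total great-circle distance is δ·R ≈ 1.385 × 3959 ≈ 5484 mi, so the target fraction is f = 4000/5484 ≈ 0.729.
Interpolate at f ≈ 0.729 with slerp weights a = sin((1−f)δ)/sin δ ≈ 0.373, b = sin(fδ)/sin δ ≈ 0.862.
p = a·p₁ + b·p₂ ≈ (0.560, 0.495, 0.664); φ = arcsin(p_z) ≈ 41.64°, λ = atan2(p_y, p_x) ≈ 41.43°.

≈ 42°N, 41°E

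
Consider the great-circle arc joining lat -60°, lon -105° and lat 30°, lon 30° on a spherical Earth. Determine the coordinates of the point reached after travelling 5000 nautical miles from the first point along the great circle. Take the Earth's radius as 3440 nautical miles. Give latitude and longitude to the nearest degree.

≈ lat -18°, lon 3°

The haversine formula gives a central angle δ ≈ 2.403 rad (137.7°) between the endpoints. The total great-circle distance is δ·R ≈ 2.403 × 3440 ≈ 8265 nmi, so the target fraction is f = 5000/8265 ≈ 0.605.
Interpolate at f ≈ 0.605 with slerp weights a = sin((1−f)δ)/sin δ ≈ 1.207, b = sin(fδ)/sin δ ≈ 1.475.
p = a·p₁ + b·p₂ ≈ (0.950, 0.056, -0.308); φ = arcsin(p_z) ≈ -17.94°, λ = atan2(p_y, p_x) ≈ 3.35°.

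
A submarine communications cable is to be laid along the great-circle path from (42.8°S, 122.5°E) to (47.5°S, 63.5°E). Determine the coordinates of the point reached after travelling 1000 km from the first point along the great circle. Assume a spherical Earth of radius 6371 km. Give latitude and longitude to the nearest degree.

Write both endpoints as unit vectors p₁, p₂ with components (cos φ cos λ, cos φ sin λ, sin φ).
The central angle between the endpoints is δ = arccos(p₁·p₂) ≈ 0.713 rad (40.9°). The total great-circle distance is δ·R ≈ 0.713 × 6371 ≈ 4544 km, so the target fraction is f = 1000/4544 ≈ 0.220.
Interpolate at f ≈ 0.220 with slerp weights a = sin((1−f)δ)/sin δ ≈ 0.807, b = sin(fδ)/sin δ ≈ 0.239.
p = a·p₁ + b·p₂ ≈ (-0.246, 0.644, -0.724); φ = arcsin(p_z) ≈ -46.43°, λ = atan2(p_y, p_x) ≈ 110.92°.

≈ (46°S, 111°E)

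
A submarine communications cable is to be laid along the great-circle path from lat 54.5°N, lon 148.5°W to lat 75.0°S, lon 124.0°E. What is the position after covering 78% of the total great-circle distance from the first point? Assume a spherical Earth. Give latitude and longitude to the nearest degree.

Convert each endpoint to a unit vector on the sphere (x = cos φ cos λ, y = cos φ sin λ, z = sin φ).
The central angle between the endpoints is δ = arccos(p₁·p₂) ≈ 2.465 rad (141.2°).
Interpolate at f = 0.78 with slerp weights a = sin((1−f)δ)/sin δ ≈ 0.824, b = sin(fδ)/sin δ ≈ 1.499.
p = a·p₁ + b·p₂ ≈ (-0.625, 0.072, -0.777); φ = arcsin(p_z) ≈ -51.00°, λ = atan2(p_y, p_x) ≈ 173.47°.

≈ lat 51°S, lon 173°E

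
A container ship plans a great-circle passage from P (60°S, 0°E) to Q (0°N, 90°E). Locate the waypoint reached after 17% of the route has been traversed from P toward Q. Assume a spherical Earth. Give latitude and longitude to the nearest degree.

≈ (57°S, 29°E)

Write both endpoints as unit vectors p₁, p₂ with components (cos φ cos λ, cos φ sin λ, sin φ).
The central angle between the endpoints is δ = arccos(p₁·p₂) ≈ 1.571 rad (90.0°).
Interpolate at f = 0.17 with slerp weights a = sin((1−f)δ)/sin δ ≈ 0.965, b = sin(fδ)/sin δ ≈ 0.264.
p = a·p₁ + b·p₂ ≈ (0.482, 0.264, -0.835); φ = arcsin(p_z) ≈ -56.65°, λ = atan2(p_y, p_x) ≈ 28.68°.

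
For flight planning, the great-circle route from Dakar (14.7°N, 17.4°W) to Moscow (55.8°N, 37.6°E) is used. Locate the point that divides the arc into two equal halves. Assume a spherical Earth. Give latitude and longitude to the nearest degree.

≈ 38°N, 2°E

Write both endpoints as unit vectors p₁, p₂ with components (cos φ cos λ, cos φ sin λ, sin φ).
The central angle between the endpoints is δ = arccos(p₁·p₂) ≈ 1.022 rad (58.6°).
Interpolate at f = 1/2 with slerp weights a = sin((1−f)δ)/sin δ ≈ 0.573, b = sin(fδ)/sin δ ≈ 0.573.
p = a·p₁ + b·p₂ ≈ (0.784, 0.031, 0.620); φ = arcsin(p_z) ≈ 38.28°, λ = atan2(p_y, p_x) ≈ 2.25°.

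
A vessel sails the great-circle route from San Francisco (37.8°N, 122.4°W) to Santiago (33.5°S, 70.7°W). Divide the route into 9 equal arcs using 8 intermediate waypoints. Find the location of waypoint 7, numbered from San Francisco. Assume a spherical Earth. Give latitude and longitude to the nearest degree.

The haversine formula gives a central angle δ ≈ 1.501 rad (86.0°) between the endpoints.
Interpolate at f = 7/9 with slerp weights a = sin((1−f)δ)/sin δ ≈ 0.328, b = sin(fδ)/sin δ ≈ 0.922.
p = a·p₁ + b·p₂ ≈ (0.115, -0.944, -0.308); φ = arcsin(p_z) ≈ -17.92°, λ = atan2(p_y, p_x) ≈ -83.05°.

≈ 18°S, 83°W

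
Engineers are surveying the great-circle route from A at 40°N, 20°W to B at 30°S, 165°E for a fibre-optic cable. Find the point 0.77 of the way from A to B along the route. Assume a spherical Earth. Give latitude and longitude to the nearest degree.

Write both endpoints as unit vectors p₁, p₂ with components (cos φ cos λ, cos φ sin λ, sin φ).
The central angle between the endpoints is δ = arccos(p₁·p₂) ≈ 2.953 rad (169.2°).
Interpolate at f = 0.77 with slerp weights a = sin((1−f)δ)/sin δ ≈ 3.352, b = sin(fδ)/sin δ ≈ 4.071.
p = a·p₁ + b·p₂ ≈ (-0.992, 0.034, 0.119); φ = arcsin(p_z) ≈ 6.85°, λ = atan2(p_y, p_x) ≈ 178.03°.

≈ 7°N, 178°E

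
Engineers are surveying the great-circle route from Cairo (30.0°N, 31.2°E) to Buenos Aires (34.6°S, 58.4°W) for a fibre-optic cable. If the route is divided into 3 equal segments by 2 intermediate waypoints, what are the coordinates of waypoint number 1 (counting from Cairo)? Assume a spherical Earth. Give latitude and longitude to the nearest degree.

Convert each endpoint to a unit vector on the sphere (x = cos φ cos λ, y = cos φ sin λ, z = sin φ).
The central angle between the endpoints is δ = arccos(p₁·p₂) ≈ 1.853 rad (106.2°).
Interpolate at f = 1/3 with slerp weights a = sin((1−f)δ)/sin δ ≈ 0.983, b = sin(fδ)/sin δ ≈ 0.603.
p = a·p₁ + b·p₂ ≈ (0.989, 0.018, 0.149); φ = arcsin(p_z) ≈ 8.58°, λ = atan2(p_y, p_x) ≈ 1.06°.

≈ 9°N, 1°E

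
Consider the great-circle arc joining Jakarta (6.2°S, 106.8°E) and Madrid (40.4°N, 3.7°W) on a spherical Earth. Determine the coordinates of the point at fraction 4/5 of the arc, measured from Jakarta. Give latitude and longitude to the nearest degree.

≈ (40°N, 25°E)

From cos δ = sin φ₁ sin φ₂ + cos φ₁ cos φ₂ cos Δλ, the central angle is δ ≈ 1.913 rad (109.6°).
Interpolate at f = 4/5 with slerp weights a = sin((1−f)δ)/sin δ ≈ 0.396, b = sin(fδ)/sin δ ≈ 1.060.
p = a·p₁ + b·p₂ ≈ (0.692, 0.325, 0.645); φ = arcsin(p_z) ≈ 40.13°, λ = atan2(p_y, p_x) ≈ 25.15°.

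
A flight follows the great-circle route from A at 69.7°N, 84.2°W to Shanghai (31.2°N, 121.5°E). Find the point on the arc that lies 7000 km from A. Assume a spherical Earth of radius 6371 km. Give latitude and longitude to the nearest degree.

The haversine formula gives a central angle δ ≈ 1.351 rad (77.4°) between the endpoints. The total great-circle distance is δ·R ≈ 1.351 × 6371 ≈ 8604 km, so the target fraction is f = 7000/8604 ≈ 0.814.
Interpolate at f ≈ 0.814 with slerp weights a = sin((1−f)δ)/sin δ ≈ 0.255, b = sin(fδ)/sin δ ≈ 0.913.
p = a·p₁ + b·p₂ ≈ (-0.399, 0.577, 0.712); φ = arcsin(p_z) ≈ 45.42°, λ = atan2(p_y, p_x) ≈ 124.64°.

≈ 45°N, 125°E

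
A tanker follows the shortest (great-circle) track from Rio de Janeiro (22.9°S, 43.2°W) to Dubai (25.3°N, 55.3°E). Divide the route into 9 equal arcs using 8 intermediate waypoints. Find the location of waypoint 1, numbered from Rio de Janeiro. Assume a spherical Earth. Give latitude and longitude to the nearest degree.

Convert each endpoint to a unit vector on the sphere (x = cos φ cos λ, y = cos φ sin λ, z = sin φ).
The central angle between the endpoints is δ = arccos(p₁·p₂) ≈ 1.864 rad (106.8°).
Interpolate at f = 1/9 with slerp weights a = sin((1−f)δ)/sin δ ≈ 1.041, b = sin(fδ)/sin δ ≈ 0.215.
p = a·p₁ + b·p₂ ≈ (0.810, -0.497, -0.313); φ = arcsin(p_z) ≈ -18.25°, λ = atan2(p_y, p_x) ≈ -31.53°.

≈ (18°S, 32°W)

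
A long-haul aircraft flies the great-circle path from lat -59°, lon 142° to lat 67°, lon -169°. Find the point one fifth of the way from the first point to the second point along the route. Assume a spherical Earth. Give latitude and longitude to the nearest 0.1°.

Write both endpoints as unit vectors p₁, p₂ with components (cos φ cos λ, cos φ sin λ, sin φ).
The central angle between the endpoints is δ = arccos(p₁·p₂) ≈ 2.288 rad (131.1°).
Interpolate at f = 1/5 with slerp weights a = sin((1−f)δ)/sin δ ≈ 1.282, b = sin(fδ)/sin δ ≈ 0.586.
p = a·p₁ + b·p₂ ≈ (-0.745, 0.363, -0.560); φ = arcsin(p_z) ≈ -34.03°, λ = atan2(p_y, p_x) ≈ 154.03°.

≈ lat -34.0°, lon 154.0°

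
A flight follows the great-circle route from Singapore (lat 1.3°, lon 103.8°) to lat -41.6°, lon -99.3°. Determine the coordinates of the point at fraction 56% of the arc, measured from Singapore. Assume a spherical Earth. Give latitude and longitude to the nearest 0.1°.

Write both endpoints as unit vectors p₁, p₂ with components (cos φ cos λ, cos φ sin λ, sin φ).
The central angle between the endpoints is δ = arccos(p₁·p₂) ≈ 2.350 rad (134.6°).
Interpolate at f = 0.56 with slerp weights a = sin((1−f)δ)/sin δ ≈ 1.208, b = sin(fδ)/sin δ ≈ 1.360.
p = a·p₁ + b·p₂ ≈ (-0.452, 0.169, -0.876); φ = arcsin(p_z) ≈ -61.12°, λ = atan2(p_y, p_x) ≈ 159.52°.

≈ lat -61.1°, lon 159.5°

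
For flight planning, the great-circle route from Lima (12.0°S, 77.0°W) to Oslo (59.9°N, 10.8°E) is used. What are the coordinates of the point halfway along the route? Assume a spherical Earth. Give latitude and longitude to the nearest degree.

The haversine formula gives a central angle δ ≈ 1.733 rad (99.3°) between the endpoints.
Interpolate at f = 1/2 with slerp weights a = sin((1−f)δ)/sin δ ≈ 0.772, b = sin(fδ)/sin δ ≈ 0.772.
p = a·p₁ + b·p₂ ≈ (0.550, -0.663, 0.507); φ = arcsin(p_z) ≈ 30.49°, λ = atan2(p_y, p_x) ≈ -50.32°.

≈ 30°N, 50°W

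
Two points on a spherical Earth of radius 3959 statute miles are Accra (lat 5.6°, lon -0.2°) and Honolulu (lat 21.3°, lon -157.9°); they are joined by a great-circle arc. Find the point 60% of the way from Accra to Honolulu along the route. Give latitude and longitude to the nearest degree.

≈ lat 52°, lon -93°

The haversine formula gives a central angle δ ≈ 2.536 rad (145.3°) between the endpoints.
Interpolate at f = 0.60 with slerp weights a = sin((1−f)δ)/sin δ ≈ 1.493, b = sin(fδ)/sin δ ≈ 1.756.
p = a·p₁ + b·p₂ ≈ (-0.030, -0.621, 0.784); φ = arcsin(p_z) ≈ 51.58°, λ = atan2(p_y, p_x) ≈ -92.76°.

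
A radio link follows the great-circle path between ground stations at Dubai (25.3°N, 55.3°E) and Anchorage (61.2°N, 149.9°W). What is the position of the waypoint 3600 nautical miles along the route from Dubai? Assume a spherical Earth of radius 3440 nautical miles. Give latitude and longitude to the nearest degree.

Convert each endpoint to a unit vector on the sphere (x = cos φ cos λ, y = cos φ sin λ, z = sin φ).
The central angle between the endpoints is δ = arccos(p₁·p₂) ≈ 1.590 rad (91.1°). The total great-circle distance is δ·R ≈ 1.590 × 3440 ≈ 5471 nmi, so the target fraction is f = 3600/5471 ≈ 0.658.
Interpolate at f ≈ 0.658 with slerp weights a = sin((1−f)δ)/sin δ ≈ 0.518, b = sin(fδ)/sin δ ≈ 0.866.
p = a·p₁ + b·p₂ ≈ (-0.095, 0.176, 0.980); φ = arcsin(p_z) ≈ 78.50°, λ = atan2(p_y, p_x) ≈ 118.30°.

≈ 79°N, 118°E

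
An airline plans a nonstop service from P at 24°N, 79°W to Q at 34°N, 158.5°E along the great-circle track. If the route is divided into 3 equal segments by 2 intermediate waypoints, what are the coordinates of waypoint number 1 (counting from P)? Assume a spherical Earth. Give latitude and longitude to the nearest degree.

Write both endpoints as unit vectors p₁, p₂ with components (cos φ cos λ, cos φ sin λ, sin φ).
The central angle between the endpoints is δ = arccos(p₁·p₂) ≈ 1.751 rad (100.3°).
Interpolate at f = 1/3 with slerp weights a = sin((1−f)δ)/sin δ ≈ 0.935, b = sin(fδ)/sin δ ≈ 0.560.
p = a·p₁ + b·p₂ ≈ (-0.269, -0.668, 0.694); φ = arcsin(p_z) ≈ 43.91°, λ = atan2(p_y, p_x) ≈ -111.94°.

≈ 44°N, 112°W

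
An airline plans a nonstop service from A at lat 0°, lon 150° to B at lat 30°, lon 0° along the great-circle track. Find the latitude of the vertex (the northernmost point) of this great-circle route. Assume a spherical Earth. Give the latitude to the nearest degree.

The great circle lies in the plane with unit normal n̂ = (p₁ × p₂)/|p₁ × p₂|.
Here n̂_z ≈ -0.655; the vertex latitude is φ_max = arccos|n̂_z| ≈ 49.1°.

≈ 49°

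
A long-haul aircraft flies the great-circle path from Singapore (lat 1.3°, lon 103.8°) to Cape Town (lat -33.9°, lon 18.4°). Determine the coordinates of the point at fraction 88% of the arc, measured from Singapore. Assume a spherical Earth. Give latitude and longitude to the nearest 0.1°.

Convert each endpoint to a unit vector on the sphere (x = cos φ cos λ, y = cos φ sin λ, z = sin φ).
The central angle between the endpoints is δ = arccos(p₁·p₂) ≈ 1.517 rad (86.9°).
Interpolate at f = 0.88 with slerp weights a = sin((1−f)δ)/sin δ ≈ 0.181, b = sin(fδ)/sin δ ≈ 0.974.
p = a·p₁ + b·p₂ ≈ (0.724, 0.431, -0.539); φ = arcsin(p_z) ≈ -32.61°, λ = atan2(p_y, p_x) ≈ 30.78°.

≈ lat -32.6°, lon 30.8°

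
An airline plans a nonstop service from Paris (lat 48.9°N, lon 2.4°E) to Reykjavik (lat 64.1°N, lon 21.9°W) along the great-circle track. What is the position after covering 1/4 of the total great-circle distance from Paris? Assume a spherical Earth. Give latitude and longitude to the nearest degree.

Convert each endpoint to a unit vector on the sphere (x = cos φ cos λ, y = cos φ sin λ, z = sin φ).
The central angle between the endpoints is δ = arccos(p₁·p₂) ≈ 0.349 rad (20.0°).
Interpolate at f = 1/4 with slerp weights a = sin((1−f)δ)/sin δ ≈ 0.757, b = sin(fδ)/sin δ ≈ 0.255.
p = a·p₁ + b·p₂ ≈ (0.600, -0.021, 0.799); φ = arcsin(p_z) ≈ 53.08°, λ = atan2(p_y, p_x) ≈ -1.97°.

≈ lat 53°N, lon 2°W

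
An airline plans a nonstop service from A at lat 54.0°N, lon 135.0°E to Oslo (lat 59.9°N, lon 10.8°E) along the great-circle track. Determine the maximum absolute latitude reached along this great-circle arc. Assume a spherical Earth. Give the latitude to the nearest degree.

≈ 73°N

The great circle lies in the plane with unit normal n̂ = (p₁ × p₂)/|p₁ × p₂|.
Here n̂_z ≈ -0.288; the vertex latitude is φ_max = arccos|n̂_z| ≈ 73.2°.
Check via Clairaut: cos φ_max = |cos φ₁| · sin C = cos(54.0°)·sin(29.4°) ≈ 0.288, again giving ≈ 73.2°.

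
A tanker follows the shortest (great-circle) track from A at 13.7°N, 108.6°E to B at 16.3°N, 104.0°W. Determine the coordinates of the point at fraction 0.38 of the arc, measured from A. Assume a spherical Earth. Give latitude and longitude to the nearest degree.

Write both endpoints as unit vectors p₁, p₂ with components (cos φ cos λ, cos φ sin λ, sin φ).
The central angle between the endpoints is δ = arccos(p₁·p₂) ≈ 2.373 rad (136.0°).
Interpolate at f = 0.38 with slerp weights a = sin((1−f)δ)/sin δ ≈ 1.432, b = sin(fδ)/sin δ ≈ 1.129.
p = a·p₁ + b·p₂ ≈ (-0.706, 0.267, 0.656); φ = arcsin(p_z) ≈ 41.00°, λ = atan2(p_y, p_x) ≈ 159.27°.

≈ 41°N, 159°E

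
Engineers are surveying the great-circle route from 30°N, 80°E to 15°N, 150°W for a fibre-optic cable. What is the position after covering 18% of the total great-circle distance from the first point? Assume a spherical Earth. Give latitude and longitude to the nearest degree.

≈ 40°N, 102°E

Convert each endpoint to a unit vector on the sphere (x = cos φ cos λ, y = cos φ sin λ, z = sin φ).
The central angle between the endpoints is δ = arccos(p₁·p₂) ≈ 1.991 rad (114.1°).
Interpolate at f = 0.18 with slerp weights a = sin((1−f)δ)/sin δ ≈ 1.093, b = sin(fδ)/sin δ ≈ 0.384.
p = a·p₁ + b·p₂ ≈ (-0.157, 0.747, 0.646); φ = arcsin(p_z) ≈ 40.25°, λ = atan2(p_y, p_x) ≈ 101.88°.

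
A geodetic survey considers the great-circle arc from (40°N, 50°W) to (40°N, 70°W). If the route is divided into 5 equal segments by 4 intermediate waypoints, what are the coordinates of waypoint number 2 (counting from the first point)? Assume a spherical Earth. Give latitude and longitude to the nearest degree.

From cos δ = sin φ₁ sin φ₂ + cos φ₁ cos φ₂ cos Δλ, the central angle is δ ≈ 0.267 rad (15.3°).
Interpolate at f = 2/5 with slerp weights a = sin((1−f)δ)/sin δ ≈ 0.605, b = sin(fδ)/sin δ ≈ 0.404.
p = a·p₁ + b·p₂ ≈ (0.404, -0.646, 0.648); φ = arcsin(p_z) ≈ 40.42°, λ = atan2(p_y, p_x) ≈ -57.99°.

≈ (40°N, 58°W)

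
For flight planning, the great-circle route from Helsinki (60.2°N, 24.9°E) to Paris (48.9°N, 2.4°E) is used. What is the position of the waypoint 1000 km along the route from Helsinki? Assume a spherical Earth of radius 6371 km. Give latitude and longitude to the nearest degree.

From cos δ = sin φ₁ sin φ₂ + cos φ₁ cos φ₂ cos Δλ, the central angle is δ ≈ 0.299 rad (17.1°). The total great-circle distance is δ·R ≈ 0.299 × 6371 ≈ 1902 km, so the target fraction is f = 1000/1902 ≈ 0.526.
Interpolate at f ≈ 0.526 with slerp weights a = sin((1−f)δ)/sin δ ≈ 0.480, b = sin(fδ)/sin δ ≈ 0.531.
p = a·p₁ + b·p₂ ≈ (0.565, 0.115, 0.817); φ = arcsin(p_z) ≈ 54.77°, λ = atan2(p_y, p_x) ≈ 11.50°.

≈ 55°N, 12°E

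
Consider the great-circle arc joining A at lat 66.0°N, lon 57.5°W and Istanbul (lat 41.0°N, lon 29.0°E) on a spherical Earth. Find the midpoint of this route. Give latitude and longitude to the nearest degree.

From cos δ = sin φ₁ sin φ₂ + cos φ₁ cos φ₂ cos Δλ, the central angle is δ ≈ 0.904 rad (51.8°).
Interpolate at f = 1/2 with slerp weights a = sin((1−f)δ)/sin δ ≈ 0.556, b = sin(fδ)/sin δ ≈ 0.556.
p = a·p₁ + b·p₂ ≈ (0.488, 0.013, 0.873); φ = arcsin(p_z) ≈ 60.75°, λ = atan2(p_y, p_x) ≈ 1.49°.

≈ lat 61°N, lon 1°E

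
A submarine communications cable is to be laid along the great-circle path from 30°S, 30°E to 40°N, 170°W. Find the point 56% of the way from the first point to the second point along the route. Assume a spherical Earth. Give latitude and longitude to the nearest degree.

≈ 31°N, 100°E

Write both endpoints as unit vectors p₁, p₂ with components (cos φ cos λ, cos φ sin λ, sin φ).
The central angle between the endpoints is δ = arccos(p₁·p₂) ≈ 2.808 rad (160.9°).
Interpolate at f = 0.56 with slerp weights a = sin((1−f)δ)/sin δ ≈ 2.882, b = sin(fδ)/sin δ ≈ 3.052.
p = a·p₁ + b·p₂ ≈ (-0.141, 0.842, 0.521); φ = arcsin(p_z) ≈ 31.39°, λ = atan2(p_y, p_x) ≈ 99.51°.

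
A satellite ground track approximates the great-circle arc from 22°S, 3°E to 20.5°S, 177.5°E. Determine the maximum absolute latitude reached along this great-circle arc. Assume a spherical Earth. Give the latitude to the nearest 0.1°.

≈ 83.0°S

The great circle lies in the plane with unit normal n̂ = (p₁ × p₂)/|p₁ × p₂|.
Here n̂_z ≈ +0.122; the vertex latitude is φ_max = arccos|n̂_z| ≈ 83.0°.
Check via Clairaut: cos φ_max = |cos φ₁| · sin C = cos(22.0°)·sin(172.4°) ≈ 0.122, again giving ≈ 83.0°.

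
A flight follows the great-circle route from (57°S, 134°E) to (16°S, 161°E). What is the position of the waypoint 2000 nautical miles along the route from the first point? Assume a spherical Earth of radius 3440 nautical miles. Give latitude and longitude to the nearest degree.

From cos δ = sin φ₁ sin φ₂ + cos φ₁ cos φ₂ cos Δλ, the central angle is δ ≈ 0.799 rad (45.8°). The total great-circle distance is δ·R ≈ 0.799 × 3440 ≈ 2747 nmi, so the target fraction is f = 2000/2747 ≈ 0.728.
Interpolate at f ≈ 0.728 with slerp weights a = sin((1−f)δ)/sin δ ≈ 0.301, b = sin(fδ)/sin δ ≈ 0.767.
p = a·p₁ + b·p₂ ≈ (-0.811, 0.358, -0.464); φ = arcsin(p_z) ≈ -27.62°, λ = atan2(p_y, p_x) ≈ 156.18°.

≈ (28°S, 156°E)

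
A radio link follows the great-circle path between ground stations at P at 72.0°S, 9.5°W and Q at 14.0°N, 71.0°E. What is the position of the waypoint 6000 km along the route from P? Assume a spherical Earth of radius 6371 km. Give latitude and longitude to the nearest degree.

≈ 30°S, 56°E

Convert each endpoint to a unit vector on the sphere (x = cos φ cos λ, y = cos φ sin λ, z = sin φ).
The central angle between the endpoints is δ = arccos(p₁·p₂) ≈ 1.752 rad (100.4°). The total great-circle distance is δ·R ≈ 1.752 × 6371 ≈ 11164 km, so the target fraction is f = 6000/11164 ≈ 0.537.
Interpolate at f ≈ 0.537 with slerp weights a = sin((1−f)δ)/sin δ ≈ 0.737, b = sin(fδ)/sin δ ≈ 0.822.
p = a·p₁ + b·p₂ ≈ (0.484, 0.717, -0.502); φ = arcsin(p_z) ≈ -30.12°, λ = atan2(p_y, p_x) ≈ 55.95°.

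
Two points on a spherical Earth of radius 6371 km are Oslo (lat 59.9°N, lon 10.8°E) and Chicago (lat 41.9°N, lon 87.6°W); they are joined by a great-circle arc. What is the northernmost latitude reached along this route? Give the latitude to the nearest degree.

≈ 64°N

The great circle lies in the plane with unit normal n̂ = (p₁ × p₂)/|p₁ × p₂|.
Here n̂_z ≈ -0.433; the vertex latitude is φ_max = arccos|n̂_z| ≈ 64.3°.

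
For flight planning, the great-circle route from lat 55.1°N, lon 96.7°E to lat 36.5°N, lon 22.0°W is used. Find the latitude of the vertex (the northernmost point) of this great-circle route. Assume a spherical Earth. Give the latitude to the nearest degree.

The great circle lies in the plane with unit normal n̂ = (p₁ × p₂)/|p₁ × p₂|.
Here n̂_z ≈ -0.419; the vertex latitude is φ_max = arccos|n̂_z| ≈ 65.3°.
Check via Clairaut: cos φ_max = |cos φ₁| · sin C = cos(55.1°)·sin(47.0°) ≈ 0.419, again giving ≈ 65.3°.

≈ 65°N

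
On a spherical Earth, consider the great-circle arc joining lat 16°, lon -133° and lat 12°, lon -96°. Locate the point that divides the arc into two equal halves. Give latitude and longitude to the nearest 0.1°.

≈ lat 14.7°, lon -114.3°

From cos δ = sin φ₁ sin φ₂ + cos φ₁ cos φ₂ cos Δλ, the central angle is δ ≈ 0.630 rad (36.1°).
Interpolate at f = 1/2 with slerp weights a = sin((1−f)δ)/sin δ ≈ 0.526, b = sin(fδ)/sin δ ≈ 0.526.
p = a·p₁ + b·p₂ ≈ (-0.398, -0.881, 0.254); φ = arcsin(p_z) ≈ 14.73°, λ = atan2(p_y, p_x) ≈ -114.33°.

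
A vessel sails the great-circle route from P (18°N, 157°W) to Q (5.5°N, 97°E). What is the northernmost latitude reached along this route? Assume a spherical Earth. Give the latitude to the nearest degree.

≈ 21°N

The great circle lies in the plane with unit normal n̂ = (p₁ × p₂)/|p₁ × p₂|.
Here n̂_z ≈ -0.935; the vertex latitude is φ_max = arccos|n̂_z| ≈ 20.7°.
Check via Clairaut: cos φ_max = |cos φ₁| · sin C = cos(18.0°)·sin(79.6°) ≈ 0.935, again giving ≈ 20.7°.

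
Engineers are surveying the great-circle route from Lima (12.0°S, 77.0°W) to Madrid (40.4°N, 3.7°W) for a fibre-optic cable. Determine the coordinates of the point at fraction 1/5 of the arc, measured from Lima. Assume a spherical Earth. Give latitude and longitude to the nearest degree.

≈ 0°N, 65°W

From cos δ = sin φ₁ sin φ₂ + cos φ₁ cos φ₂ cos Δλ, the central angle is δ ≈ 1.491 rad (85.5°).
Interpolate at f = 1/5 with slerp weights a = sin((1−f)δ)/sin δ ≈ 0.932, b = sin(fδ)/sin δ ≈ 0.295.
p = a·p₁ + b·p₂ ≈ (0.429, -0.903, -0.003); φ = arcsin(p_z) ≈ -0.16°, λ = atan2(p_y, p_x) ≈ -64.58°.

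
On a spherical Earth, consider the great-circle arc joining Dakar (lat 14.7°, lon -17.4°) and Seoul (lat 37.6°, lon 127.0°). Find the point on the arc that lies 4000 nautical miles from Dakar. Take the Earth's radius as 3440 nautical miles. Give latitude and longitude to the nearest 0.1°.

Write both endpoints as unit vectors p₁, p₂ with components (cos φ cos λ, cos φ sin λ, sin φ).
The central angle between the endpoints is δ = arccos(p₁·p₂) ≈ 2.058 rad (117.9°). The total great-circle distance is δ·R ≈ 2.058 × 3440 ≈ 7080 nmi, so the target fraction is f = 4000/7080 ≈ 0.565.
Interpolate at f ≈ 0.565 with slerp weights a = sin((1−f)δ)/sin δ ≈ 0.883, b = sin(fδ)/sin δ ≈ 1.039.
p = a·p₁ + b·p₂ ≈ (0.320, 0.402, 0.858); φ = arcsin(p_z) ≈ 59.09°, λ = atan2(p_y, p_x) ≈ 51.48°.

≈ lat 59.1°, lon 51.5°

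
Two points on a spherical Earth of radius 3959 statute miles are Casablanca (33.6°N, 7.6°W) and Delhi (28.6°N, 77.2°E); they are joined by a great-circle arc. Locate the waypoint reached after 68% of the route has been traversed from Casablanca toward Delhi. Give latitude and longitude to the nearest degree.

Convert each endpoint to a unit vector on the sphere (x = cos φ cos λ, y = cos φ sin λ, z = sin φ).
The central angle between the endpoints is δ = arccos(p₁·p₂) ≈ 1.233 rad (70.7°).
Interpolate at f = 0.68 with slerp weights a = sin((1−f)δ)/sin δ ≈ 0.407, b = sin(fδ)/sin δ ≈ 0.788.
p = a·p₁ + b·p₂ ≈ (0.490, 0.630, 0.603); φ = arcsin(p_z) ≈ 37.07°, λ = atan2(p_y, p_x) ≈ 52.14°.

≈ 37°N, 52°E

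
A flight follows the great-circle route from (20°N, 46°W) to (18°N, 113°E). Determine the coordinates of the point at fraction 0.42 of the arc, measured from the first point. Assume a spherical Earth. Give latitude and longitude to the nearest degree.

≈ (61°N, 13°E)

Write both endpoints as unit vectors p₁, p₂ with components (cos φ cos λ, cos φ sin λ, sin φ).
The central angle between the endpoints is δ = arccos(p₁·p₂) ≈ 2.387 rad (136.8°).
Interpolate at f = 0.42 with slerp weights a = sin((1−f)δ)/sin δ ≈ 1.435, b = sin(fδ)/sin δ ≈ 1.231.
p = a·p₁ + b·p₂ ≈ (0.479, 0.108, 0.871); φ = arcsin(p_z) ≈ 60.58°, λ = atan2(p_y, p_x) ≈ 12.64°.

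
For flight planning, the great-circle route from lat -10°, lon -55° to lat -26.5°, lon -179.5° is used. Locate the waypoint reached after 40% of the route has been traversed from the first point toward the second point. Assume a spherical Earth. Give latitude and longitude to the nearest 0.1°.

≈ lat -32.2°, lon -98.7°

The haversine formula gives a central angle δ ≈ 2.006 rad (114.9°) between the endpoints.
Interpolate at f = 0.40 with slerp weights a = sin((1−f)δ)/sin δ ≈ 1.029, b = sin(fδ)/sin δ ≈ 0.793.
p = a·p₁ + b·p₂ ≈ (-0.128, -0.837, -0.533); φ = arcsin(p_z) ≈ -32.18°, λ = atan2(p_y, p_x) ≈ -98.71°.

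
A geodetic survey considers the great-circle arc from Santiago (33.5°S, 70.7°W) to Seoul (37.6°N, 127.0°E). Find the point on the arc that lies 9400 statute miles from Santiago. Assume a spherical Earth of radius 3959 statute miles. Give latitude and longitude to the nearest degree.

From cos δ = sin φ₁ sin φ₂ + cos φ₁ cos φ₂ cos Δλ, the central angle is δ ≈ 2.881 rad (165.1°). The total great-circle distance is δ·R ≈ 2.881 × 3959 ≈ 11405 mi, so the target fraction is f = 9400/11405 ≈ 0.824.
Interpolate at f ≈ 0.824 with slerp weights a = sin((1−f)δ)/sin δ ≈ 1.880, b = sin(fδ)/sin δ ≈ 2.691.
p = a·p₁ + b·p₂ ≈ (-0.765, 0.223, 0.604); φ = arcsin(p_z) ≈ 37.17°, λ = atan2(p_y, p_x) ≈ 163.75°.

≈ 37°N, 164°E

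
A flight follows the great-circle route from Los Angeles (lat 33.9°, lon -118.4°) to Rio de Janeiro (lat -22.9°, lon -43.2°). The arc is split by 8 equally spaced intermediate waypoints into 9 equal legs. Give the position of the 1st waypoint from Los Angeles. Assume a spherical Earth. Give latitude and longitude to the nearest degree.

From cos δ = sin φ₁ sin φ₂ + cos φ₁ cos φ₂ cos Δλ, the central angle is δ ≈ 1.593 rad (91.2°).
Interpolate at f = 1/9 with slerp weights a = sin((1−f)δ)/sin δ ≈ 0.988, b = sin(fδ)/sin δ ≈ 0.176.
p = a·p₁ + b·p₂ ≈ (-0.272, -0.833, 0.483); φ = arcsin(p_z) ≈ 28.86°, λ = atan2(p_y, p_x) ≈ -108.09°.

≈ lat 29°, lon -108°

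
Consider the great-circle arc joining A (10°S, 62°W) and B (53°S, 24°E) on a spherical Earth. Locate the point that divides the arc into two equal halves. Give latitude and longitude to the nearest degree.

≈ (39°S, 32°W)

Convert each endpoint to a unit vector on the sphere (x = cos φ cos λ, y = cos φ sin λ, z = sin φ).
The central angle between the endpoints is δ = arccos(p₁·p₂) ≈ 1.390 rad (79.6°).
Interpolate at f = 1/2 with slerp weights a = sin((1−f)δ)/sin δ ≈ 0.651, b = sin(fδ)/sin δ ≈ 0.651.
p = a·p₁ + b·p₂ ≈ (0.659, -0.407, -0.633); φ = arcsin(p_z) ≈ -39.26°, λ = atan2(p_y, p_x) ≈ -31.69°.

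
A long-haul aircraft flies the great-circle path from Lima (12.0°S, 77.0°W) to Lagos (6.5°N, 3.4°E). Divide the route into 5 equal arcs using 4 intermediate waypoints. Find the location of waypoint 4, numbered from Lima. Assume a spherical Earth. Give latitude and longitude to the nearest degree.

≈ (3°N, 13°W)

Write both endpoints as unit vectors p₁, p₂ with components (cos φ cos λ, cos φ sin λ, sin φ).
The central angle between the endpoints is δ = arccos(p₁·p₂) ≈ 1.432 rad (82.0°).
Interpolate at f = 4/5 with slerp weights a = sin((1−f)δ)/sin δ ≈ 0.285, b = sin(fδ)/sin δ ≈ 0.920.
p = a·p₁ + b·p₂ ≈ (0.975, -0.218, 0.045); φ = arcsin(p_z) ≈ 2.57°, λ = atan2(p_y, p_x) ≈ -12.58°.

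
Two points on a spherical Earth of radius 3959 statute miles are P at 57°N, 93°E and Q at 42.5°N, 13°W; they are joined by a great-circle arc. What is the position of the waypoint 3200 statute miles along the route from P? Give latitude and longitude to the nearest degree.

Convert each endpoint to a unit vector on the sphere (x = cos φ cos λ, y = cos φ sin λ, z = sin φ).
The central angle between the endpoints is δ = arccos(p₁·p₂) ≈ 1.097 rad (62.9°). The total great-circle distance is δ·R ≈ 1.097 × 3959 ≈ 4345 mi, so the target fraction is f = 3200/4345 ≈ 0.737.
Interpolate at f ≈ 0.737 with slerp weights a = sin((1−f)δ)/sin δ ≈ 0.320, b = sin(fδ)/sin δ ≈ 0.812.
p = a·p₁ + b·p₂ ≈ (0.575, 0.039, 0.818); φ = arcsin(p_z) ≈ 54.84°, λ = atan2(p_y, p_x) ≈ 3.93°.

≈ 55°N, 4°E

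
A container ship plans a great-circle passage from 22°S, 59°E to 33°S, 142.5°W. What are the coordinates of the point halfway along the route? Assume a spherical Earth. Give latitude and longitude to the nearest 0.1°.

Write both endpoints as unit vectors p₁, p₂ with components (cos φ cos λ, cos φ sin λ, sin φ).
The central angle between the endpoints is δ = arccos(p₁·p₂) ≈ 2.117 rad (121.3°).
Interpolate at f = 1/2 with slerp weights a = sin((1−f)δ)/sin δ ≈ 1.020, b = sin(fδ)/sin δ ≈ 1.020.
p = a·p₁ + b·p₂ ≈ (-0.192, 0.290, -0.938); φ = arcsin(p_z) ≈ -69.67°, λ = atan2(p_y, p_x) ≈ 123.46°.

≈ 69.7°S, 123.5°E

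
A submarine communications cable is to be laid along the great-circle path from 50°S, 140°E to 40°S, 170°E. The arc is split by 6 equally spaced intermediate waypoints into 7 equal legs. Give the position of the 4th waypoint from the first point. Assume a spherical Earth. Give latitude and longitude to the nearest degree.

From cos δ = sin φ₁ sin φ₂ + cos φ₁ cos φ₂ cos Δλ, the central angle is δ ≈ 0.406 rad (23.2°).
Interpolate at f = 4/7 with slerp weights a = sin((1−f)δ)/sin δ ≈ 0.438, b = sin(fδ)/sin δ ≈ 0.582.
p = a·p₁ + b·p₂ ≈ (-0.655, 0.259, -0.710); φ = arcsin(p_z) ≈ -45.23°, λ = atan2(p_y, p_x) ≈ 158.46°.

≈ 45°S, 158°E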